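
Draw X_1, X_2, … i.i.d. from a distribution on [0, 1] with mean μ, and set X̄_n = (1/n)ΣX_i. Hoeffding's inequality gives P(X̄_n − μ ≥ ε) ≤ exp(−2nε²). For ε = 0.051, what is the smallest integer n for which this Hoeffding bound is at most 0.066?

Require exp(−2nε²) ≤ 0.066, i.e. 2nε² ≥ ln(1/0.066) = 2.718101.
So n ≥ 2.718101 / (2·0.051²) = 522.511.
The smallest integer n is 523.

523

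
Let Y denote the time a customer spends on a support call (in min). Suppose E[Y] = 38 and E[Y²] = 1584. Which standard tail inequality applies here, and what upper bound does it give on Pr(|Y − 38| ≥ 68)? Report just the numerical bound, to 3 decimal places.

0.030

The first two moments determine the variance, so Chebyshev's inequality is the sharpest standard bound available.
Var(Y) = E[Y²] − (E[Y])² = 1584 − 1444 = 140.
Chebyshev's inequality: Pr(|Y − μ| ≥ t) ≤ Var(Y)/t² = 140/4624 = 0.0303.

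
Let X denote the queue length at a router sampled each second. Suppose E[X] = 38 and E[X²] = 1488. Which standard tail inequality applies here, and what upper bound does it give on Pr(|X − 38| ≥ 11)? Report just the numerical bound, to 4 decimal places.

The first two moments determine the variance, so Chebyshev's inequality is the sharpest standard bound available.
Var(X) = E[X²] − (E[X])² = 1488 − 1444 = 44.
Chebyshev's inequality: Pr(|X − μ| ≥ t) ≤ Var(X)/t² = 44/121 = 0.3636.

0.3636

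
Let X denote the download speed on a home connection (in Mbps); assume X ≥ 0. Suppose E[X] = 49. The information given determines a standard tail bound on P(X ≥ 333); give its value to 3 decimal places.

0.147

Only the mean of a non-negative variable is known, so Markov's inequality is the applicable tail bound.
Markov's inequality: for a non-negative random variable, P(X ≥ a) ≤ E[X]/a.
Here E[X] = 49 and a = 333, so the bound is 49/333 = 0.1471.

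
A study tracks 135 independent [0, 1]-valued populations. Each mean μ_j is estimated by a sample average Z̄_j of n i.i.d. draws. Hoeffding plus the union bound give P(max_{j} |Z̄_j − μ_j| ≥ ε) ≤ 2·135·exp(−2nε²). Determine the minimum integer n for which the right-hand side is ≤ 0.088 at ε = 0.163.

Need 2·135·exp(−2nε²) ≤ 0.088, i.e. exp(−2nε²) ≤ 0.088/270.
So 2nε² ≥ ln(270/0.088) = 8.028840.
Hence n ≥ 8.028840/(2·0.163²) = 151.094.
The smallest integer n is 152.

152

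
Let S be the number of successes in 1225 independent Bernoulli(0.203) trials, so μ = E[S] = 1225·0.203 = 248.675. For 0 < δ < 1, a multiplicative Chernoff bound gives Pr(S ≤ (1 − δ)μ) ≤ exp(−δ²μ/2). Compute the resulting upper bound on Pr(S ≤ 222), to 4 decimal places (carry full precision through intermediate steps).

0.2391

Write 222 = (1 − δ)μ, so δ = 1 − 222/248.675 = 0.1072685…
Then the exponent is δ²μ/2 = (μ − 222)²/(2μ) = 1.430694.
Bound = exp(−1.430694) = 0.23914.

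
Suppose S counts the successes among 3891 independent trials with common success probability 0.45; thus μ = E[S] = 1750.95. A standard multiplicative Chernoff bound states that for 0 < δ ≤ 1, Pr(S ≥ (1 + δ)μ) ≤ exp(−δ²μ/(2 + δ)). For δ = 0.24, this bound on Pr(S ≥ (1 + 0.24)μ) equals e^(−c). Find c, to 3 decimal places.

c = δ²μ/(2 + δ) = 0.24²·1750.95/(2 + 0.24) = 45.0244.

45.024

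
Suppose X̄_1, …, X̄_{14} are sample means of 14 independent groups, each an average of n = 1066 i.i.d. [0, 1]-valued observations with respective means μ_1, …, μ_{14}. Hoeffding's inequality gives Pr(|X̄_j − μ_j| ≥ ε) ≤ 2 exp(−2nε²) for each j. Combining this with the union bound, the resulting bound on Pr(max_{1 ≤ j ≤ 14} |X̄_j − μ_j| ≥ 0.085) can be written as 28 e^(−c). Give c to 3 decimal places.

15.404

Union bound over the 14 events: Pr(max_{1 ≤ j ≤ 14} |X̄_j − μ_j| ≥ 0.085) ≤ 14·2·exp(−2nε²) = 28 exp(−2·1066·0.085²).
So c = 2·1066·0.085² = 15.4037.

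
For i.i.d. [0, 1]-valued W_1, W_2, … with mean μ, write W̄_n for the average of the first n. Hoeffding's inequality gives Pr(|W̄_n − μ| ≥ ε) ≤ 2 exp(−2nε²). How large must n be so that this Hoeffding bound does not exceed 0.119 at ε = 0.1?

142

Require 2·exp(−2nε²) ≤ 0.119, i.e. 2nε² ≥ ln(2/0.119) = 2.821779.
So n ≥ 2.821779 / (2·0.1²) = 141.089.
The smallest integer n is 142.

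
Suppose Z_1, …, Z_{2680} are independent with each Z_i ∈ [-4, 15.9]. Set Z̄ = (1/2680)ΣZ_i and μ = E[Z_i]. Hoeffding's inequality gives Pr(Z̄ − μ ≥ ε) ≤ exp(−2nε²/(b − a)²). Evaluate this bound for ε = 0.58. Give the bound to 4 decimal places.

0.0105

Exponent: 2nε²/(b − a)² = 2·2680·0.58² / 19.9² = 4.55318.
Bound = exp(−4.55318) = 0.01053.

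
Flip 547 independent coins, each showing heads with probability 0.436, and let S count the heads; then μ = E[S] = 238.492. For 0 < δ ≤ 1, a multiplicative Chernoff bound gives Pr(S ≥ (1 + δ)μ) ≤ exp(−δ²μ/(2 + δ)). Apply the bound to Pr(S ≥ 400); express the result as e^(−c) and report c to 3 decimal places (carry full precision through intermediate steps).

Write 400 = (1 + δ)μ, so δ = 400/238.492 − 1 = 0.6772051…
Then the exponent is δ²μ/(2 + δ) = (400 − μ)² / (μ·(2 + δ)) = 40.853815.

40.854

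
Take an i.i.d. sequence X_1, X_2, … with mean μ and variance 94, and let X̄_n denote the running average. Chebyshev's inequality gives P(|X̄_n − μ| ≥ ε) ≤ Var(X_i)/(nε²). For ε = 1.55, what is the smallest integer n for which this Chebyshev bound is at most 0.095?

412

Require 94/(n·1.55²) ≤ 0.095, i.e. n ≥ 94/(0.095·1.55²) = 411.852.
The smallest integer n is 412.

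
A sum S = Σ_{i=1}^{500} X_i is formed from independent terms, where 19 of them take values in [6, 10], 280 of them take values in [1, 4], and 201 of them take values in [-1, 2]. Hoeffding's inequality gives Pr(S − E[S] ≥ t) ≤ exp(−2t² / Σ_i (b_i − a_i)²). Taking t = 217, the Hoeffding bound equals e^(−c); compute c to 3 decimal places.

20.328

Σ(b_i − a_i)² = 19·4² + 280·3² + 201·3² = 4633.
c = 2t² / 4633 = 2·217² / 4633 = 20.3276.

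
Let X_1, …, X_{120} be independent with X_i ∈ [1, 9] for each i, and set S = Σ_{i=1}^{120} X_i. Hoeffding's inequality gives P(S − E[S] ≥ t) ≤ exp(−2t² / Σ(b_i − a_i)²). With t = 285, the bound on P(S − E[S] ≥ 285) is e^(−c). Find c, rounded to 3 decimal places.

Σ(b_i − a_i)² = 120·(8)² = 7680.
c = 2t²/7680 = 2·285²/7680 = 21.1523.

21.152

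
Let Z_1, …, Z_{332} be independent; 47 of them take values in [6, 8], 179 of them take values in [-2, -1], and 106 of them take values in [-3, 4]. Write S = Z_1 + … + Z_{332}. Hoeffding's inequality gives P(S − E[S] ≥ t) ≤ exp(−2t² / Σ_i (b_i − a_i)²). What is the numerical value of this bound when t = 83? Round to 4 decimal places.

Σ(b_i − a_i)² = 47·2² + 179·1² + 106·7² = 5561.
Exponent = 2·83² / 5561 = 2.47761.
Bound = exp(−2.47761) = 0.08394.

0.0839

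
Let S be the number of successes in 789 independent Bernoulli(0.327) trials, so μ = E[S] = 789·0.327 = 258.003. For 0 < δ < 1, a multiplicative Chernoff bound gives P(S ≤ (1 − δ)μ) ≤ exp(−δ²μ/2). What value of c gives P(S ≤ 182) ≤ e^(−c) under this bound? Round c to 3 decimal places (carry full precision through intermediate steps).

11.195

Write 182 = (1 − δ)μ, so δ = 1 − 182/258.003 = 0.2945818…
Then the exponent is δ²μ/2 = (μ − 182)²/(2μ) = 11.194552.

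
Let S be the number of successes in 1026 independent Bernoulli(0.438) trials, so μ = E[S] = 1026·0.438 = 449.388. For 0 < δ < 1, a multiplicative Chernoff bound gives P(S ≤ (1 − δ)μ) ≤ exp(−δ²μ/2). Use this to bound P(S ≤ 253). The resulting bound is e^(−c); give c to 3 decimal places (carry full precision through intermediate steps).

42.912

Write 253 = (1 − δ)μ, so δ = 1 − 253/449.388 = 0.4370121…
Then the exponent is δ²μ/2 = (μ − 253)²/(2μ) = 42.911968.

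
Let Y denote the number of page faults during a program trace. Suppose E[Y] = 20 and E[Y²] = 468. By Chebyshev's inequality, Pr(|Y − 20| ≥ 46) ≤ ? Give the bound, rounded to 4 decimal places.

Var(Y) = E[Y²] − (E[Y])² = 468 − 400 = 68.
Chebyshev's inequality: Pr(|Y − μ| ≥ t) ≤ Var(Y)/t² = 68/2116 = 0.0321.

0.0321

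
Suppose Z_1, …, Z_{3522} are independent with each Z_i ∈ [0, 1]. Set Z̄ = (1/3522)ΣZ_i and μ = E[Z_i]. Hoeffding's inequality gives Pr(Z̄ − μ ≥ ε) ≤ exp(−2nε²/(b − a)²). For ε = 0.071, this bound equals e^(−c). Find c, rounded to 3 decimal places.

35.509

c = 2nε²/(b − a)² = 2·3522·0.071² / 1² = 35.5088.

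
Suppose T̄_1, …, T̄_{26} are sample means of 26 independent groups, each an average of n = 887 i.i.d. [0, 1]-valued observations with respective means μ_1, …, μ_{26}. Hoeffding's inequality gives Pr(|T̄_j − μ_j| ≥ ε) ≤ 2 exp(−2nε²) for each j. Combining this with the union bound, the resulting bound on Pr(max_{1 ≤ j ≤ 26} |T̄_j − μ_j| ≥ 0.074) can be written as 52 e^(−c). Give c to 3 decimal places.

Union bound over the 26 events: Pr(max_{1 ≤ j ≤ 26} |T̄_j − μ_j| ≥ 0.074) ≤ 26·2·exp(−2nε²) = 52 exp(−2·887·0.074²).
So c = 2·887·0.074² = 9.7144.

9.714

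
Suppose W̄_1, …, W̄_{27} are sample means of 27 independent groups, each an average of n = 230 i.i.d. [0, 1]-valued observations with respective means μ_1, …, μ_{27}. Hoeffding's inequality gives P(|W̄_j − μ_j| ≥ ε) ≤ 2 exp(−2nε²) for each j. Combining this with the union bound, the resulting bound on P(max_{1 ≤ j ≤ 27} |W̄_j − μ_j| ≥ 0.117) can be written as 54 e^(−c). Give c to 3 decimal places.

6.297

Union bound over the 27 events: P(max_{1 ≤ j ≤ 27} |W̄_j − μ_j| ≥ 0.117) ≤ 27·2·exp(−2nε²) = 54 exp(−2·230·0.117²).
So c = 2·230·0.117² = 6.2969.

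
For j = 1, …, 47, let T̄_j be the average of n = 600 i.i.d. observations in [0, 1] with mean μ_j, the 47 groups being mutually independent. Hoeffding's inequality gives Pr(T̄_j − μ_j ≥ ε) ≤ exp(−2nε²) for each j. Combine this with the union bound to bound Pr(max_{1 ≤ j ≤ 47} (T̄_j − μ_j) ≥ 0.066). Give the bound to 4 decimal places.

Per-experiment Hoeffding bound: exp(−2·600·0.066²) = exp(−5.22720) = 0.0053685.
Union bound over 47 events: 47·0.0053685 = 0.25232.

0.2523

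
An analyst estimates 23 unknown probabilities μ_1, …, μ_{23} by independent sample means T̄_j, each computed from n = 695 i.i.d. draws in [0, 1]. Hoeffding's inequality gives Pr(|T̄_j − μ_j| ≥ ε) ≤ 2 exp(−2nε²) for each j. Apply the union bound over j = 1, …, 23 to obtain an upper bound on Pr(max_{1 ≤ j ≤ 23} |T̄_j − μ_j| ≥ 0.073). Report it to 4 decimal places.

Per-experiment Hoeffding bound: 2·exp(−2·695·0.073²) = 2·exp(−7.40731) = 0.0012136.
Union bound over 23 events: 23·0.0012136 = 0.02791.

0.0279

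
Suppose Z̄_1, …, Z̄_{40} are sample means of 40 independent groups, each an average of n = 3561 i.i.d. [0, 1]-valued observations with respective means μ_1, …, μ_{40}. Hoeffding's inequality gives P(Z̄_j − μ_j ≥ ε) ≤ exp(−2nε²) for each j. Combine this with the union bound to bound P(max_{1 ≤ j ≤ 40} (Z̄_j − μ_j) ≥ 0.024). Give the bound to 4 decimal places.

0.6614

Per-experiment Hoeffding bound: exp(−2·3561·0.024²) = exp(−4.10227) = 0.016535.
Union bound over 40 events: 40·0.016535 = 0.66140.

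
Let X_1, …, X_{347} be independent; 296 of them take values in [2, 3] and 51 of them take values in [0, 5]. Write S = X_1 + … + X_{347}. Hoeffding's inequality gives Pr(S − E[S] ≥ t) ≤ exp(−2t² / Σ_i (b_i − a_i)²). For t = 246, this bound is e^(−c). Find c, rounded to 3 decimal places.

Σ(b_i − a_i)² = 296·1² + 51·5² = 1571.
c = 2t² / 1571 = 2·246² / 1571 = 77.0414.

77.041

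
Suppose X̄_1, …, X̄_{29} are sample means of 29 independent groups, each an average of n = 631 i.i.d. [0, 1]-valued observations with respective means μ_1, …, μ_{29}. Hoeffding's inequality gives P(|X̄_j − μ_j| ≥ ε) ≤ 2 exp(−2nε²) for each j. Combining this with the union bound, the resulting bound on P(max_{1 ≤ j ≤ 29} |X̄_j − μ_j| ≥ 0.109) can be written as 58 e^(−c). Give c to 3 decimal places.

14.994

Union bound over the 29 events: P(max_{1 ≤ j ≤ 29} |X̄_j − μ_j| ≥ 0.109) ≤ 29·2·exp(−2nε²) = 58 exp(−2·631·0.109²).
So c = 2·631·0.109² = 14.9938.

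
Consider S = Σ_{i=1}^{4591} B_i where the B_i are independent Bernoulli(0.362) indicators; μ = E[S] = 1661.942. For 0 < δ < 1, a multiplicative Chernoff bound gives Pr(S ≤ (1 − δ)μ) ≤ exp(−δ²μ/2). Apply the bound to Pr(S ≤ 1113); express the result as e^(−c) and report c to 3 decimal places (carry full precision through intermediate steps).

90.658

Write 1113 = (1 − δ)μ, so δ = 1 − 1113/1661.942 = 0.3303015…
Then the exponent is δ²μ/2 = (μ − 1113)²/(2μ) = 90.658194.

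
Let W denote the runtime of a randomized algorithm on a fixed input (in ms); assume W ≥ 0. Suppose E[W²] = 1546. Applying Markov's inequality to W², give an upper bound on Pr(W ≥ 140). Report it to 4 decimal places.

0.0789

Since W ≥ 0, the event {W ≥ 140} is the same as {W² ≥ 19600}.
Markov's inequality applied to W² gives Pr(W² ≥ 19600) ≤ E[W²]/19600 = 1546/19600 = 0.0789.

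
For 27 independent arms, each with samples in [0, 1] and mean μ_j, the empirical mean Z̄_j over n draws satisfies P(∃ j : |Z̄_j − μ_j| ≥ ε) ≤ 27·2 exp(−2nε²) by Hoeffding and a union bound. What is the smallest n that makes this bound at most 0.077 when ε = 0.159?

Need 2·27·exp(−2nε²) ≤ 0.077, i.e. exp(−2nε²) ≤ 0.077/54.
So 2nε² ≥ ln(54/0.077) = 6.552934.
Hence n ≥ 6.552934/(2·0.159²) = 129.602.
The smallest integer n is 130.

130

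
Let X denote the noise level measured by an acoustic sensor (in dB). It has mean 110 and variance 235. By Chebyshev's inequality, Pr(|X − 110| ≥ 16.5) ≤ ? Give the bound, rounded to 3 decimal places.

Chebyshev: Pr(|X − μ| ≥ t) ≤ Var(X)/t².
Bound = 235 / 272.25 = 0.8632.

0.863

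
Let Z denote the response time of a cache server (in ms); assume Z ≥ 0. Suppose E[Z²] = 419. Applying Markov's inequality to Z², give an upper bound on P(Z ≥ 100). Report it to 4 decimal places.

Since Z ≥ 0, the event {Z ≥ 100} is the same as {Z² ≥ 10000}.
Markov's inequality applied to Z² gives P(Z² ≥ 10000) ≤ E[Z²]/10000 = 419/10000 = 0.0419.

0.0419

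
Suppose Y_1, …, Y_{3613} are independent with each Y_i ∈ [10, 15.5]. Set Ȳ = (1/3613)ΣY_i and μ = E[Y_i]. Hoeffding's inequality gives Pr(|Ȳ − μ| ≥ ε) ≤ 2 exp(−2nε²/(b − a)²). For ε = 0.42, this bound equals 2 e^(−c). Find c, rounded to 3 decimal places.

c = 2nε²/(b − a)² = 2·3613·0.42² / 5.5² = 42.1377.

42.138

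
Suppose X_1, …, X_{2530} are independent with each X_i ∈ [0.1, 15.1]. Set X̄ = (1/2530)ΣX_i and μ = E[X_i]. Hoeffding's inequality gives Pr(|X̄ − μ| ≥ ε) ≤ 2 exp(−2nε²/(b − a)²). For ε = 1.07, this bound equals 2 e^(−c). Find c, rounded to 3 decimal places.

25.748

c = 2nε²/(b − a)² = 2·2530·1.07² / 15² = 25.7475.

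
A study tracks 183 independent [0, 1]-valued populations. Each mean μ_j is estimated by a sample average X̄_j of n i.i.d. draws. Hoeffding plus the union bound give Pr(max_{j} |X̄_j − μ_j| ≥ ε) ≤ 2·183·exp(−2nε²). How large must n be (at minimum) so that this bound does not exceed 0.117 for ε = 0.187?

116

Need 2·183·exp(−2nε²) ≤ 0.117, i.e. exp(−2nε²) ≤ 0.117/366.
So 2nε² ≥ ln(366/0.117) = 8.048215.
Hence n ≥ 8.048215/(2·0.187²) = 115.076.
The smallest integer n is 116.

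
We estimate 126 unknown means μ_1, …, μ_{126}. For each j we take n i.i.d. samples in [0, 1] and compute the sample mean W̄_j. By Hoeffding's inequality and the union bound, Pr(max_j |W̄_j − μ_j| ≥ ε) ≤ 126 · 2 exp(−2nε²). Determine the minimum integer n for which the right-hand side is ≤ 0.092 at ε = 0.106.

353

Need 2·126·exp(−2nε²) ≤ 0.092, i.e. exp(−2nε²) ≤ 0.092/252.
So 2nε² ≥ ln(252/0.092) = 7.915396.
Hence n ≥ 7.915396/(2·0.106²) = 352.234.
The smallest integer n is 353.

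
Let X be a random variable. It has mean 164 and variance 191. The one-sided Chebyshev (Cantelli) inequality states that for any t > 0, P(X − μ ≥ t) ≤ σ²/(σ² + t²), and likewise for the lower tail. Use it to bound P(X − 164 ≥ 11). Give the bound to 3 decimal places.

Here σ² = 191 and t = 11, so σ² + t² = 312.
Cantelli's bound: 191/312 = 0.6122.

0.612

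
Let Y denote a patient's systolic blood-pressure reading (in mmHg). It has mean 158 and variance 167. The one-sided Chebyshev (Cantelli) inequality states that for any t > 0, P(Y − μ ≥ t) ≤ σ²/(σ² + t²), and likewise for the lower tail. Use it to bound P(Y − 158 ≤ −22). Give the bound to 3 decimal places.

Here σ² = 167 and t = 22, so σ² + t² = 651.
Cantelli's bound: 167/651 = 0.2565.

0.257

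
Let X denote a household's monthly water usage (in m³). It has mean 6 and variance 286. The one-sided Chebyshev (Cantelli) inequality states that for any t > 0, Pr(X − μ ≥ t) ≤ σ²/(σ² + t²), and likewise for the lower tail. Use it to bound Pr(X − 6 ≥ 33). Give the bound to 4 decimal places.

Here σ² = 286 and t = 33, so σ² + t² = 1375.
Cantelli's bound: 286/1375 = 0.2080.

0.2080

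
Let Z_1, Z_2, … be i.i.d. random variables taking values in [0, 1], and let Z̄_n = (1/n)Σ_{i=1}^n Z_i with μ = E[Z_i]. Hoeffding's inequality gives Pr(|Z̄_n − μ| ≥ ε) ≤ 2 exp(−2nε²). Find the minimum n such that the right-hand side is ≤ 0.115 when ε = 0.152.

62

Require 2·exp(−2nε²) ≤ 0.115, i.e. 2nε² ≥ ln(2/0.115) = 2.855970.
So n ≥ 2.855970 / (2·0.152²) = 61.807.
The smallest integer n is 62.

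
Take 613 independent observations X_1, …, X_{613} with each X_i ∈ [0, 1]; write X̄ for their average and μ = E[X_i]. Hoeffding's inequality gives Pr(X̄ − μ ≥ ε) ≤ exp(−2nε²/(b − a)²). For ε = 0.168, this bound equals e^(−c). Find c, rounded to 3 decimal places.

34.603

c = 2nε²/(b − a)² = 2·613·0.168² / 1² = 34.6026.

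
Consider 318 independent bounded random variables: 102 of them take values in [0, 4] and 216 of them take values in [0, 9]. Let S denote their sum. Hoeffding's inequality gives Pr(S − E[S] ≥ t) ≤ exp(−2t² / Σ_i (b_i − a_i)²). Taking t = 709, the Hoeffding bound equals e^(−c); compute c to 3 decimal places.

52.560

Σ(b_i − a_i)² = 102·4² + 216·9² = 19128.
c = 2t² / 19128 = 2·709² / 19128 = 52.5597.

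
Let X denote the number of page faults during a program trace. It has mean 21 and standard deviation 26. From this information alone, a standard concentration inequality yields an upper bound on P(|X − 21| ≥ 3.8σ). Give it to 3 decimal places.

Mean and variance are known, so Chebyshev's inequality applies.
Chebyshev: P(|X − μ| ≥ t) ≤ Var(X)/t².
Var(X) = σ² = 26² = 676.
t = 3.8·26 = 98.8.
Bound = 676 / 9761.44 = 0.0693.

0.069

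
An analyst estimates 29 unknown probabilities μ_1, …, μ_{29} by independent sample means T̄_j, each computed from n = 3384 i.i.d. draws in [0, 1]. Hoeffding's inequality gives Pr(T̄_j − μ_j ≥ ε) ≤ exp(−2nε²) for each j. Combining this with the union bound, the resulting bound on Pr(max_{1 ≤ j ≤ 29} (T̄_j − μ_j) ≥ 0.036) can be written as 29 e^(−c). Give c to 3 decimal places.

8.771

Union bound over the 29 events: Pr(max_{1 ≤ j ≤ 29} (T̄_j − μ_j) ≥ 0.036) ≤ 29·exp(−2nε²) = 29 exp(−2·3384·0.036²).
So c = 2·3384·0.036² = 8.7713.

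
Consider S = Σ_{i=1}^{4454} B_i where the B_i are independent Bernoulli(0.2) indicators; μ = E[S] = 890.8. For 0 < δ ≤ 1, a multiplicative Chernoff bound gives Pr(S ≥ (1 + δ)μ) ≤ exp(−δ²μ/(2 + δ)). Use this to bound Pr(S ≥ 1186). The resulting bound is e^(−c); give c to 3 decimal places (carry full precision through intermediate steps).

Write 1186 = (1 + δ)μ, so δ = 1186/890.8 − 1 = 0.3313875…
Then the exponent is δ²μ/(2 + δ) = (1186 − μ)² / (μ·(2 + δ)) = 41.960247.

41.960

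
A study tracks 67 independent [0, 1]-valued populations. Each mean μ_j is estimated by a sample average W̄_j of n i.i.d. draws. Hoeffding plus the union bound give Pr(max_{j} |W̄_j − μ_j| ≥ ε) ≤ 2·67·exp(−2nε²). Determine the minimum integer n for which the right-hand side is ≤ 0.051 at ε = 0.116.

293

Need 2·67·exp(−2nε²) ≤ 0.051, i.e. exp(−2nε²) ≤ 0.051/134.
So 2nε² ≥ ln(134/0.051) = 7.873769.
Hence n ≥ 7.873769/(2·0.116²) = 292.575.
The smallest integer n is 293.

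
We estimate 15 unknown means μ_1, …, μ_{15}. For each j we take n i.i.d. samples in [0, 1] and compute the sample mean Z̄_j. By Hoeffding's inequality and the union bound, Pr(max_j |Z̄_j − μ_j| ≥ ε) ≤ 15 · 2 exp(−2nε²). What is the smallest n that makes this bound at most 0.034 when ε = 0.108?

Need 2·15·exp(−2nε²) ≤ 0.034, i.e. exp(−2nε²) ≤ 0.034/30.
So 2nε² ≥ ln(30/0.034) = 6.782592.
Hence n ≥ 6.782592/(2·0.108²) = 290.749.
The smallest integer n is 291.

291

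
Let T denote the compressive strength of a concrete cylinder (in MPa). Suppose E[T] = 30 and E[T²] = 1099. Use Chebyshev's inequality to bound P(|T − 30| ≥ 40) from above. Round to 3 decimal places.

Var(T) = E[T²] − (E[T])² = 1099 − 900 = 199.
Chebyshev's inequality: P(|T − μ| ≥ t) ≤ Var(T)/t² = 199/1600 = 0.1244.

0.124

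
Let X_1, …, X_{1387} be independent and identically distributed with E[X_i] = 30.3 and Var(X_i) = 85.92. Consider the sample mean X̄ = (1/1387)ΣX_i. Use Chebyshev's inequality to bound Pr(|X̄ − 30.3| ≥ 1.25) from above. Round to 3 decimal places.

0.040

Var(X̄) = Var(X_i)/n = 85.92/1387 = 0.061947.
Chebyshev: Pr(|X̄ − 30.3| ≥ 1.25) ≤ Var(X̄)/(1.25)² = 85.92/(1387·1.25²) = 0.0396.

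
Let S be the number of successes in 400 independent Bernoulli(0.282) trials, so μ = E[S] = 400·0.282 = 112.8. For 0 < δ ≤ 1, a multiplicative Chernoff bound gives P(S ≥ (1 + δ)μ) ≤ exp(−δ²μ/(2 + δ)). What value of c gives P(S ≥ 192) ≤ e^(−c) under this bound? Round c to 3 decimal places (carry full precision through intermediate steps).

Write 192 = (1 + δ)μ, so δ = 192/112.8 − 1 = 0.7021277…
Then the exponent is δ²μ/(2 + δ) = (192 − μ)² / (μ·(2 + δ)) = 20.579528.

20.580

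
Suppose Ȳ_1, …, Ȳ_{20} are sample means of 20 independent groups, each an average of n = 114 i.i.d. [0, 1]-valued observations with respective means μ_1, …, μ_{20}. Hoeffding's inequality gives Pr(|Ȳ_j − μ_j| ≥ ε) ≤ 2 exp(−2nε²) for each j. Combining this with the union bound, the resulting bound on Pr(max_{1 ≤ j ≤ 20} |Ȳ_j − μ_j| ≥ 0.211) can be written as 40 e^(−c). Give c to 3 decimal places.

10.151

Union bound over the 20 events: Pr(max_{1 ≤ j ≤ 20} |Ȳ_j − μ_j| ≥ 0.211) ≤ 20·2·exp(−2nε²) = 40 exp(−2·114·0.211²).
So c = 2·114·0.211² = 10.1508.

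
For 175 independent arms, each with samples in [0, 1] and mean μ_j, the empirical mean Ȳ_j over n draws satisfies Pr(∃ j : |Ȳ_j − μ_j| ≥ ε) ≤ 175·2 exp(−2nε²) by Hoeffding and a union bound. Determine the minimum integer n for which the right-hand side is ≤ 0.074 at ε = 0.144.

205

Need 2·175·exp(−2nε²) ≤ 0.074, i.e. exp(−2nε²) ≤ 0.074/350.
So 2nε² ≥ ln(350/0.074) = 8.461623.
Hence n ≥ 8.461623/(2·0.144²) = 204.032.
The smallest integer n is 205.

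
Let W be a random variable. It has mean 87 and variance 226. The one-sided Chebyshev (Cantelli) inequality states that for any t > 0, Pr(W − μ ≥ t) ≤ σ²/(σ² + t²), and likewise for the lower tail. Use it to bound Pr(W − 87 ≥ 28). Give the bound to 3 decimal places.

0.224

Here σ² = 226 and t = 28, so σ² + t² = 1010.
Cantelli's bound: 226/1010 = 0.2238.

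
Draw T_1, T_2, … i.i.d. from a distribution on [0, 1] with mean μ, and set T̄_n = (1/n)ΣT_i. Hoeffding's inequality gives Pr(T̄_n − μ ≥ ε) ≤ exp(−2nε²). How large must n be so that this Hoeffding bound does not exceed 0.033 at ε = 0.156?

Require exp(−2nε²) ≤ 0.033, i.e. 2nε² ≥ ln(1/0.033) = 3.411248.
So n ≥ 3.411248 / (2·0.156²) = 70.086.
The smallest integer n is 71.

71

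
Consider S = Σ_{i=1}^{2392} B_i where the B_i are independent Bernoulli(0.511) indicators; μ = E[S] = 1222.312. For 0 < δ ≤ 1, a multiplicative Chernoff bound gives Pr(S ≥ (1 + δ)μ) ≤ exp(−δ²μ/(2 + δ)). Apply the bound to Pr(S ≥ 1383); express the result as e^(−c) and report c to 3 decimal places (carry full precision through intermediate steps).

9.911

Write 1383 = (1 + δ)μ, so δ = 1383/1222.312 − 1 = 0.1314623…
Then the exponent is δ²μ/(2 + δ) = (1383 − μ)² / (μ·(2 + δ)) = 9.910764.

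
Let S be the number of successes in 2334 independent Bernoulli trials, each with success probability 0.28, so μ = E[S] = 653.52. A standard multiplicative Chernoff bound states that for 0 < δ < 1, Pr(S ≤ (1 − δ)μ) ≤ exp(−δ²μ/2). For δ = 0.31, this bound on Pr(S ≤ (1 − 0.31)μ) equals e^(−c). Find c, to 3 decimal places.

c = δ²μ/2 = 0.31²·653.52/2 = 31.4016.

31.402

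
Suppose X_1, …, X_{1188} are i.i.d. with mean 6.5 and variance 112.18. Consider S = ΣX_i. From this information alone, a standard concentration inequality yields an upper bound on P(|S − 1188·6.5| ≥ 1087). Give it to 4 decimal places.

With mean and variance of each term known, Chebyshev's inequality bounds the deviation of the sum (or sample mean).
Var(S) = n·Var(X_i) = 1188·112.18 = 133269.84.
Chebyshev: P(|S − 1188·6.5| ≥ 1087) ≤ Var(S)/1087² = 133269.84/1181569 = 0.1128.

0.1128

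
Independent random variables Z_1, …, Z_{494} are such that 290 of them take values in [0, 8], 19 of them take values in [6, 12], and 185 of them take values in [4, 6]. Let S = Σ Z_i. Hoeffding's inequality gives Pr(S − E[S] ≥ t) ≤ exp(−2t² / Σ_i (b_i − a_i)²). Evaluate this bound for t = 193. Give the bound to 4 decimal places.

0.0240

Σ(b_i − a_i)² = 290·8² + 19·6² + 185·2² = 19984.
Exponent = 2·193² / 19984 = 3.72788.
Bound = exp(−3.72788) = 0.02404.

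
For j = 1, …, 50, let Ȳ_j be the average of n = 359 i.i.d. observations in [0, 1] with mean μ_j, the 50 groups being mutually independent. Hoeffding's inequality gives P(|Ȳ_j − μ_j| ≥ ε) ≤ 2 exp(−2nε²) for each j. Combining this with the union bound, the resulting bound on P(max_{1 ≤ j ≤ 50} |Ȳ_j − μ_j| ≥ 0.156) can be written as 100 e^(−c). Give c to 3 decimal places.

17.473

Union bound over the 50 events: P(max_{1 ≤ j ≤ 50} |Ȳ_j − μ_j| ≥ 0.156) ≤ 50·2·exp(−2nε²) = 100 exp(−2·359·0.156²).
So c = 2·359·0.156² = 17.4732.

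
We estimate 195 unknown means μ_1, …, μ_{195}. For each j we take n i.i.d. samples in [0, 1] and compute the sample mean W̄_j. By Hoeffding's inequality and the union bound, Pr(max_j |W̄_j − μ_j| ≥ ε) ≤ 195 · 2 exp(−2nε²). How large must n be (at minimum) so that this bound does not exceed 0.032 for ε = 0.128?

288

Need 2·195·exp(−2nε²) ≤ 0.032, i.e. exp(−2nε²) ≤ 0.032/390.
So 2nε² ≥ ln(390/0.032) = 9.408166.
Hence n ≥ 9.408166/(2·0.128²) = 287.114.
The smallest integer n is 288.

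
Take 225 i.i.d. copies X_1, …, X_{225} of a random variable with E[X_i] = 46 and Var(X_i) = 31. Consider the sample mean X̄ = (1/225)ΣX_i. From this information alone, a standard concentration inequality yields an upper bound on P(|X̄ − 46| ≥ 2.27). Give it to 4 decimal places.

With mean and variance of each term known, Chebyshev's inequality bounds the deviation of the sum (or sample mean).
Var(X̄) = Var(X_i)/n = 31/225 = 0.13778.
Chebyshev: P(|X̄ − 46| ≥ 2.27) ≤ Var(X̄)/(2.27)² = 31/(225·2.27²) = 0.0267.

0.0267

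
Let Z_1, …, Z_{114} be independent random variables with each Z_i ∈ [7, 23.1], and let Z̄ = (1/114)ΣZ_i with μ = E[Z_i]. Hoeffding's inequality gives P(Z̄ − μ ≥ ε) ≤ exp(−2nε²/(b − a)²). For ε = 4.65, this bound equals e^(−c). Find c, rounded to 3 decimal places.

c = 2nε²/(b − a)² = 2·114·4.65² / 16.1² = 19.0191.

19.019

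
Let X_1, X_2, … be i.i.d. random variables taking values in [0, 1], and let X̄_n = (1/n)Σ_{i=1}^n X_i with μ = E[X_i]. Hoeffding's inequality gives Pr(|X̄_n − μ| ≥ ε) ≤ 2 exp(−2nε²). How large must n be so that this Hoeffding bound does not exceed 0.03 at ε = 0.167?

76

Require 2·exp(−2nε²) ≤ 0.03, i.e. 2nε² ≥ ln(2/0.03) = 4.199705.
So n ≥ 4.199705 / (2·0.167²) = 75.293.
The smallest integer n is 76.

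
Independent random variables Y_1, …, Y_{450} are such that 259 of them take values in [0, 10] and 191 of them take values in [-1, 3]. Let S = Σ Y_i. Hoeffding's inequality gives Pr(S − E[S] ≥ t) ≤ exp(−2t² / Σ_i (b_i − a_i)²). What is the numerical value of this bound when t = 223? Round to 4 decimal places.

Σ(b_i − a_i)² = 259·10² + 191·4² = 28956.
Exponent = 2·223² / 28956 = 3.43480.
Bound = exp(−3.43480) = 0.03223.

0.0322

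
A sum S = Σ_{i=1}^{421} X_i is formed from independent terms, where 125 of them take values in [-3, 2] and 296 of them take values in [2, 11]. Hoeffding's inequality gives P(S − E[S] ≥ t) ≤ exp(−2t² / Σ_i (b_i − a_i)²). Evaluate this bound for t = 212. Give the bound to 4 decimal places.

Σ(b_i − a_i)² = 125·5² + 296·9² = 27101.
Exponent = 2·212² / 27101 = 3.31678.
Bound = exp(−3.31678) = 0.03627.

0.0363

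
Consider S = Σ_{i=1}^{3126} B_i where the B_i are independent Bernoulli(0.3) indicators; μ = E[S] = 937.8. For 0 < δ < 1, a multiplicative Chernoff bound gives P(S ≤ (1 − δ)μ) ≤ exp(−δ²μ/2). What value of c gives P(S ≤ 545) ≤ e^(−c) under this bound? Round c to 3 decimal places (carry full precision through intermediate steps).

Write 545 = (1 − δ)μ, so δ = 1 − 545/937.8 = 0.4188526…
Then the exponent is δ²μ/2 = (μ − 545)²/(2μ) = 82.262657.

82.263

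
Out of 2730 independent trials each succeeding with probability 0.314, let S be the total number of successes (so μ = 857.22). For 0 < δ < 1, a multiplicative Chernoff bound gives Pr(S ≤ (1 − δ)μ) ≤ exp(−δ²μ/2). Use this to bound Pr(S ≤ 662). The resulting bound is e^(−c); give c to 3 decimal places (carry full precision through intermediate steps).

Write 662 = (1 − δ)μ, so δ = 1 − 662/857.22 = 0.2277362…
Then the exponent is δ²μ/2 = (μ − 662)²/(2μ) = 22.229328.

22.229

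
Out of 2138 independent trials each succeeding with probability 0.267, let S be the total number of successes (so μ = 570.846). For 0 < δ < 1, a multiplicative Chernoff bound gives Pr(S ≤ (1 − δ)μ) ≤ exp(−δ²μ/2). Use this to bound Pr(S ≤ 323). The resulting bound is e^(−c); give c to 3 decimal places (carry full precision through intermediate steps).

Write 323 = (1 − δ)μ, so δ = 1 − 323/570.846 = 0.4341731…
Then the exponent is δ²μ/2 = (μ − 323)²/(2μ) = 53.804038.

53.804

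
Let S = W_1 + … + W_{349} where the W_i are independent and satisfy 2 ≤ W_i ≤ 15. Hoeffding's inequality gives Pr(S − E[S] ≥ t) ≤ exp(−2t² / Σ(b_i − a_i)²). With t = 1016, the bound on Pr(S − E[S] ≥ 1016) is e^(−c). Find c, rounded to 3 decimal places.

35.003

Σ(b_i − a_i)² = 349·(13)² = 58981.
c = 2t²/58981 = 2·1016²/58981 = 35.0030.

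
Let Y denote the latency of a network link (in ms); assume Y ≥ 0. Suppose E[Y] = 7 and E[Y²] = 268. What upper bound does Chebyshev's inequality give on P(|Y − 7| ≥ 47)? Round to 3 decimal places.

0.099

Var(Y) = E[Y²] − (E[Y])² = 268 − 49 = 219.
Chebyshev's inequality: P(|Y − μ| ≥ t) ≤ Var(Y)/t² = 219/2209 = 0.0991.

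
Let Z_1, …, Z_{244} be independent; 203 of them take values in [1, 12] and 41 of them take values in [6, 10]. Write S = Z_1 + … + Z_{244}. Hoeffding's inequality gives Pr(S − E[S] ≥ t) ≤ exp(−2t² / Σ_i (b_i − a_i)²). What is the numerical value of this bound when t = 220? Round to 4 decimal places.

0.0215

Σ(b_i − a_i)² = 203·11² + 41·4² = 25219.
Exponent = 2·220² / 25219 = 3.83838.
Bound = exp(−3.83838) = 0.02153.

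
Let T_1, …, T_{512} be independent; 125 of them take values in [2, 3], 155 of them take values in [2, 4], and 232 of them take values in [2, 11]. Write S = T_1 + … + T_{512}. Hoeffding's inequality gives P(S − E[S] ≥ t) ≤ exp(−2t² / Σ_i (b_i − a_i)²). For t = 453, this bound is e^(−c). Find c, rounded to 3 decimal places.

Σ(b_i − a_i)² = 125·1² + 155·2² + 232·9² = 19537.
c = 2t² / 19537 = 2·453² / 19537 = 21.0072.

21.007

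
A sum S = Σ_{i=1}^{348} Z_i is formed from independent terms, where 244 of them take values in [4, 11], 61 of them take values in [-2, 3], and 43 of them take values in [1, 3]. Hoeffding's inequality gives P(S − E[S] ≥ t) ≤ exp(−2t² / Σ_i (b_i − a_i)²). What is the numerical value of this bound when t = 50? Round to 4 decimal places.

Σ(b_i − a_i)² = 244·7² + 61·5² + 43·2² = 13653.
Exponent = 2·50² / 13653 = 0.36622.
Bound = exp(−0.36622) = 0.69335.

0.6934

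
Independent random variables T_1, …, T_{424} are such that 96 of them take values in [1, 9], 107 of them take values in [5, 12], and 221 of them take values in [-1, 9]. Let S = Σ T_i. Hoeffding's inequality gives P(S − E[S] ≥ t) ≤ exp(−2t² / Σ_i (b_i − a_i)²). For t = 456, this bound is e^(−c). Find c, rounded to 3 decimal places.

12.419

Σ(b_i − a_i)² = 96·8² + 107·7² + 221·10² = 33487.
c = 2t² / 33487 = 2·456² / 33487 = 12.4189.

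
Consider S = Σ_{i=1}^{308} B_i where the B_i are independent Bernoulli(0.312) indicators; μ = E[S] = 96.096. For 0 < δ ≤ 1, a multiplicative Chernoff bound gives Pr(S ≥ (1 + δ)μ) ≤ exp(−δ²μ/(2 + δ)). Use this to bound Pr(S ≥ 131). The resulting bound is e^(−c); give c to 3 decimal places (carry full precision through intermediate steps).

Write 131 = (1 + δ)μ, so δ = 131/96.096 − 1 = 0.3632201…
Then the exponent is δ²μ/(2 + δ) = (131 − μ)² / (μ·(2 + δ)) = 5.364644.

5.365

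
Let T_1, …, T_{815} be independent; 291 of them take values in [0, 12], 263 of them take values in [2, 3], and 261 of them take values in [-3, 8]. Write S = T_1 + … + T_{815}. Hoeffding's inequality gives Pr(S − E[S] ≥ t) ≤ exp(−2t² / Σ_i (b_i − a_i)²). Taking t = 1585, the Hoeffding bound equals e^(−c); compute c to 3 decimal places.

Σ(b_i − a_i)² = 291·12² + 263·1² + 261·11² = 73748.
c = 2t² / 73748 = 2·1585² / 73748 = 68.1300.

68.130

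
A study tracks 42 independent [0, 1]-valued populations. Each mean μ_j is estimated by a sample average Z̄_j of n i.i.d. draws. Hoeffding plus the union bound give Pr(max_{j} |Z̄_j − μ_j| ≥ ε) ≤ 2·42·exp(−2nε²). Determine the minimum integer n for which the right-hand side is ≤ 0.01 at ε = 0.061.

Need 2·42·exp(−2nε²) ≤ 0.01, i.e. exp(−2nε²) ≤ 0.01/84.
So 2nε² ≥ ln(84/0.01) = 9.035987.
Hence n ≥ 9.035987/(2·0.061²) = 1214.188.
The smallest integer n is 1215.

1215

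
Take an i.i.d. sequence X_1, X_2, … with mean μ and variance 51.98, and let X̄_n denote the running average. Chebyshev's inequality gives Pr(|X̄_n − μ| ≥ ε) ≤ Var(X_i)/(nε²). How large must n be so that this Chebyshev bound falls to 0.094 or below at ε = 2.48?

90

Require 51.98/(n·2.48²) ≤ 0.094, i.e. n ≥ 51.98/(0.094·2.48²) = 89.909.
The smallest integer n is 90.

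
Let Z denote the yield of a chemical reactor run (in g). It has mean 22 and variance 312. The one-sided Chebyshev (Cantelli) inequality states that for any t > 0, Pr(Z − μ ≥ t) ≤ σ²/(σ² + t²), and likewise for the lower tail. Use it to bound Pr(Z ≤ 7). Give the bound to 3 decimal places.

Here σ² = 312 and t = 15, so σ² + t² = 537.
Cantelli's bound: 312/537 = 0.5810.

0.581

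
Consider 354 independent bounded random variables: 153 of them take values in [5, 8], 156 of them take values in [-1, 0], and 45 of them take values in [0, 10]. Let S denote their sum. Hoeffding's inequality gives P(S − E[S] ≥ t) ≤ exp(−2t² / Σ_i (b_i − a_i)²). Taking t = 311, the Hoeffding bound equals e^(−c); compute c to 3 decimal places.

Σ(b_i − a_i)² = 153·3² + 156·1² + 45·10² = 6033.
c = 2t² / 6033 = 2·311² / 6033 = 32.0640.

32.064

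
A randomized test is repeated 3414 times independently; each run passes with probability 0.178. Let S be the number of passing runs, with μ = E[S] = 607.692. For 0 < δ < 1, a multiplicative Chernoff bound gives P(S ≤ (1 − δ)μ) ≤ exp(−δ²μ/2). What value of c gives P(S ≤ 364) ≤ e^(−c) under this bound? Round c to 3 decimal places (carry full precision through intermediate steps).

48.862

Write 364 = (1 − δ)μ, so δ = 1 − 364/607.692 = 0.4010124…
Then the exponent is δ²μ/2 = (μ − 364)²/(2μ) = 48.861751.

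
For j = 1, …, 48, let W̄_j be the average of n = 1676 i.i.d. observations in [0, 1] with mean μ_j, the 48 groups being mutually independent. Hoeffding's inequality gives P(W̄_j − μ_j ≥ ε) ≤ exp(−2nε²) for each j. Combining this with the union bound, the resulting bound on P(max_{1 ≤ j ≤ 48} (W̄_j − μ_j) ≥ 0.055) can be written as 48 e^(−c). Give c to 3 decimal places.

10.140

Union bound over the 48 events: P(max_{1 ≤ j ≤ 48} (W̄_j − μ_j) ≥ 0.055) ≤ 48·exp(−2nε²) = 48 exp(−2·1676·0.055²).
So c = 2·1676·0.055² = 10.1398.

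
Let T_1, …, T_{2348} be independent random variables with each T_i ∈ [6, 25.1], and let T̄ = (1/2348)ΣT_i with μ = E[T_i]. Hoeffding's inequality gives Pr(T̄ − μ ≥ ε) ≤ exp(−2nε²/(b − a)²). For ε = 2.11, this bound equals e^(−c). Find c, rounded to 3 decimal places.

57.309

c = 2nε²/(b − a)² = 2·2348·2.11² / 19.1² = 57.3095.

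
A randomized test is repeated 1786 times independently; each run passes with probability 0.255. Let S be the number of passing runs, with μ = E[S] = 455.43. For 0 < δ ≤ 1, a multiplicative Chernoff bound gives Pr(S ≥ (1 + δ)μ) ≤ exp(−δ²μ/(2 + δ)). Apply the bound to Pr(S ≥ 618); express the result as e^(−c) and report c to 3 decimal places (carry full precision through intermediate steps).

24.621

Write 618 = (1 + δ)μ, so δ = 618/455.43 − 1 = 0.3569594…
Then the exponent is δ²μ/(2 + δ) = (618 − μ)² / (μ·(2 + δ)) = 24.621079.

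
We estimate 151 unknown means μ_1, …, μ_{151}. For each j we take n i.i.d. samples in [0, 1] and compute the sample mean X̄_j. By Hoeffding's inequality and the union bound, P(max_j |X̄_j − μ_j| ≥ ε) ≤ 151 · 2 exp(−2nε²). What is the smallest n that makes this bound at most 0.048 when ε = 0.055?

Need 2·151·exp(−2nε²) ≤ 0.048, i.e. exp(−2nε²) ≤ 0.048/302.
So 2nε² ≥ ln(302/0.048) = 8.746981.
Hence n ≥ 8.746981/(2·0.055²) = 1445.782.
The smallest integer n is 1446.

1446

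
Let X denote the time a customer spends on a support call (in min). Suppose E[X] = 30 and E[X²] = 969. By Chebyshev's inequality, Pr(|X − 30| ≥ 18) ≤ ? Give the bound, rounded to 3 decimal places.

0.213

Var(X) = E[X²] − (E[X])² = 969 − 900 = 69.
Chebyshev's inequality: Pr(|X − μ| ≥ t) ≤ Var(X)/t² = 69/324 = 0.2130.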